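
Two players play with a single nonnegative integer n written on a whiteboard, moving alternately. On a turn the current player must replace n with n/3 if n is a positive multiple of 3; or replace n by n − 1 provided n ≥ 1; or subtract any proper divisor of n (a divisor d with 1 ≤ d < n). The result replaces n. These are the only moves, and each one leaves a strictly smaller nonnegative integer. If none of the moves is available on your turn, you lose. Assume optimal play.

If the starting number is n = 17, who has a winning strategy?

The first player wins.

Work bottom-up. With no move the player to move loses. Otherwise the position is W if at least one move leads to an L position for the opponent, and L if every move leads to a W.
n=0: no move → L
n=1: reaches L-position 0 → W
n=2: only reaches 1(W), which is W → L
n=3: reaches L-position 2 → W
n=4: reaches L-position 2 → W
n=5: only reaches 4(W), which is W → L
n=6: reaches L-position 2 → W
n=7: only reaches 6(W), which is W → L
n=8: reaches L-position 7 → W
n=9: only reaches 3(W), 6(W), 8(W), all W → L
n=10: reaches L-position 5 → W
n=11: only reaches 10(W), which is W → L
n=12: reaches L-position 9 → W
n=13: only reaches 12(W), which is W → L
n=14: reaches L-position 7 → W
n=15: reaches L-position 5 → W
n=16: only reaches 8(W), 12(W), 14(W), 15(W), all W → L
n=17: reaches L-position 16 → W
The starting position 17 is W: the player to move should move to 16, handing over an L position.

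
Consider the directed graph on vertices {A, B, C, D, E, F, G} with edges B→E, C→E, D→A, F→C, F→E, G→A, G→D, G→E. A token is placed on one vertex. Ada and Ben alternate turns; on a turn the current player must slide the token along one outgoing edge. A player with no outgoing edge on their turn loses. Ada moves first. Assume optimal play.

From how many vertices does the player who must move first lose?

2

Label each position W (a win for the player to move) or L (a loss). A position with no legal move is L; any other position is W exactly when some move reaches an L, and L when every move reaches a W.
Every edge goes from a vertex to one that appears earlier in the order A, E, B, D, G, C, F, so processing vertices in that order labels each vertex after all of its successors.
A: no outgoing edge → L
E: no outgoing edge → L
B: reaches L-position E → W
D: reaches L-position A → W
G: reaches L-position E → W
C: reaches L-position E → W
F: reaches L-position E → W
The L vertices are A, E; that is 2 in all.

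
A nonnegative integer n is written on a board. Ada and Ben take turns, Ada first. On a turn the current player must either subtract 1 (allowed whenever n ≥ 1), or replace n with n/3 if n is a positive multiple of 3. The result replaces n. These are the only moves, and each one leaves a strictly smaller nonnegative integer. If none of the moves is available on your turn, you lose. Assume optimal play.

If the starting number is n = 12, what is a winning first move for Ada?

Use the standard recursion: the mover loses at a terminal position; elsewhere, the mover wins exactly when some move hands the opponent an L position.
n=0: no move → L
n=1: can move to 0, which is L ⇒ W
n=2: the only move is to 1(W), a W ⇒ L
n=3: can move to 2, which is L ⇒ W
n=4: the only move is to 3(W), a W ⇒ L
n=5: can move to 4, which is L ⇒ W
n=6: can move to 2, which is L ⇒ W
n=7: the only move is to 6(W), a W ⇒ L
n=8: can move to 7, which is L ⇒ W
n=9: moves to 3(W), 8(W); every one is W ⇒ L
n=10: can move to 9, which is L ⇒ W
n=11: the only move is to 10(W), a W ⇒ L
n=12: can move to 4, which is L ⇒ W
From 12, the L positions reachable in one move are: 4, 11. Any move reaching one of these is winning.

Move to 4.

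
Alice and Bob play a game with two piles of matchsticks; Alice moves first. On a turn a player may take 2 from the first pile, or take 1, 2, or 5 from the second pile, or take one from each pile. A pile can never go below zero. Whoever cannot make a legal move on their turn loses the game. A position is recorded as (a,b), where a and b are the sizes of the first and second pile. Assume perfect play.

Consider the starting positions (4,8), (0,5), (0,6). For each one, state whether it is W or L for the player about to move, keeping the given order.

Work bottom-up. With no move the player to move loses. Otherwise the position is W if at least one move leads to an L position for the opponent, and L if every move leads to a W.
No move ever increases a pile, so every position that can arise here has a ≤ 4 and b ≤ 8; it is enough to label the cells with 0 ≤ a ≤ 4 and 0 ≤ b ≤ 8.
Every move lowers a or b (never raises either), so fill the grid row by row in increasing a, and left to right within a row: each cell's successors are then already labelled.
      b=0  b=1  b=2  b=3  b=4  b=5  b=6  b=7  b=8
a=0:    L    W    W    L    W    W    L    W    W
a=1:    L    W    W    L    W    W    L    W    W
a=2:    W    W    L    W    W    L    W    W    L
a=3:    W    L    W    W    L    W    W    L    W
a=4:    L    W    W    L    W    W    L    W    W
Cells with no legal move (terminal, hence L): (0,0), (1,0).
The remaining L cells, each justified by listing all of its moves:
(0,3): only reaches (0,2)(W), (0,1)(W), all W → L
(0,6): only reaches (0,5)(W), (0,4)(W), (0,1)(W), all W → L
(1,3): only reaches (1,2)(W), (1,1)(W), (0,2)(W), all W → L
(1,6): only reaches (1,5)(W), (1,4)(W), (1,1)(W), (0,5)(W), all W → L
(2,2): only reaches (0,2)(W), (2,1)(W), (2,0)(W), (1,1)(W), all W → L
(2,5): only reaches (0,5)(W), (2,4)(W), (2,3)(W), (2,0)(W), (1,4)(W), all W → L
(2,8): only reaches (0,8)(W), (2,7)(W), (2,6)(W), (2,3)(W), (1,7)(W), all W → L
(3,1): only reaches (1,1)(W), (3,0)(W), (2,0)(W), all W → L
(3,4): only reaches (1,4)(W), (3,3)(W), (3,2)(W), (2,3)(W), all W → L
(3,7): only reaches (1,7)(W), (3,6)(W), (3,5)(W), (3,2)(W), (2,6)(W), all W → L
(4,0): only reaches (2,0)(W), which is W → L
(4,3): only reaches (2,3)(W), (4,2)(W), (4,1)(W), (3,2)(W), all W → L
(4,6): only reaches (2,6)(W), (4,5)(W), (4,4)(W), (4,1)(W), (3,5)(W), all W → L
Every other cell has at least one move into one of the L cells above, so it is W.
(4,8): the move to (2,8) reaches an L cell, so W
(0,5): the move to (0,3) reaches an L cell, so W
(0,6): one of the L cells justified above, so L

(4,8): W, (0,5): W, (0,6): L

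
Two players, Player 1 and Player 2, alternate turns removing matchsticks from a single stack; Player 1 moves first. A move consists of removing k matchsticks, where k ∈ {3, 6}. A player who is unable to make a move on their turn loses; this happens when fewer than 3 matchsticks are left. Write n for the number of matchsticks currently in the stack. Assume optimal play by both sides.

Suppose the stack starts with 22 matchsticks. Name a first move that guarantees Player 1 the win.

Remove 3, leaving 19.

Work bottom-up. With no move the player to move loses. Otherwise the position is W if at least one move leads to an L position for the opponent, and L if every move leads to a W.
n=0: no move → L
n=1: no move → L
n=2: no move → L
n=3: →0(L), so W
n=4: →1(L), so W
n=5: →2(L), so W
n=6: →0(L), so W
n=7: →1(L), so W
n=8: →2(L), so W
n=9: →6(W), 3(W) — all W, so L
n=10: →7(W), 4(W) — all W, so L
n=11: →8(W), 5(W) — all W, so L
n=12: →9(L), so W
n=13: →10(L), so W
n=14: →11(L), so W
n=15: →9(L), so W
n=16: →10(L), so W
n=17: →11(L), so W
n=18: →15(W), 12(W) — all W, so L
n=19: →16(W), 13(W) — all W, so L
n=20: →17(W), 14(W) — all W, so L
n=21: →18(L), so W
n=22: →19(L), so W
From 22, the L positions reachable in one move are: 19.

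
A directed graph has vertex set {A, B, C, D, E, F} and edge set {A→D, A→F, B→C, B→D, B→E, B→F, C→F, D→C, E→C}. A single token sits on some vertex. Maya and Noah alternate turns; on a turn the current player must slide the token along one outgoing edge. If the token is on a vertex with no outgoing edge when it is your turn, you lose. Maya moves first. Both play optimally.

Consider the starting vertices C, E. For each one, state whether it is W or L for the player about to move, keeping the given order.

Positions with no move are L. A position that does have a move is losing for the player to move precisely when every available move leads to a winning position for the opponent. Fill in the labels:
Every edge goes from a vertex to one that appears earlier in the order F, C, D, A, E, B, so processing vertices in that order labels each vertex after all of its successors.
F: no outgoing edge → L
C: W (go to F, an L position)
D: L (sole option C(W) is W)
A: W (go to D, an L position)
E: L (sole option C(W) is W)
B: W (go to E, an L position)

C: W, E: L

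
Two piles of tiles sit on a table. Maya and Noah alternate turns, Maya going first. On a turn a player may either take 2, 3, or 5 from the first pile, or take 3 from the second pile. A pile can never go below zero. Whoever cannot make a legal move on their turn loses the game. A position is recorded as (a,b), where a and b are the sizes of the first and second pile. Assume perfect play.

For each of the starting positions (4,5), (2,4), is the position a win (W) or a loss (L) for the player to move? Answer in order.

(4,5): W, (2,4): L

Positions with no move are L. A position that does have a move is losing for the player to move precisely when every available move leads to a winning position for the opponent. Fill in the labels:
No move ever increases a pile, so every position that can arise here has a ≤ 4 and b ≤ 5; it is enough to label the cells with 0 ≤ a ≤ 4 and 0 ≤ b ≤ 5.
Every move lowers a or b (never raises either), so fill the grid row by row in increasing a, and left to right within a row: each cell's successors are then already labelled.
      b=0  b=1  b=2  b=3  b=4  b=5
a=0:    L    L    L    W    W    W
a=1:    L    L    L    W    W    W
a=2:    W    W    W    L    L    L
a=3:    W    W    W    L    L    L
a=4:    W    W    W    W    W    W
Cells with no legal move (terminal, hence L): (0,0), (0,1), (0,2), (1,0), (1,1), (1,2).
The remaining L cells, each justified by listing all of its moves:
(2,3): moves to (0,3)(W), (2,0)(W); every one is W ⇒ L
(2,4): moves to (0,4)(W), (2,1)(W); every one is W ⇒ L
(2,5): moves to (0,5)(W), (2,2)(W); every one is W ⇒ L
(3,3): moves to (1,3)(W), (0,3)(W), (3,0)(W); every one is W ⇒ L
(3,4): moves to (1,4)(W), (0,4)(W), (3,1)(W); every one is W ⇒ L
(3,5): moves to (1,5)(W), (0,5)(W), (3,2)(W); every one is W ⇒ L
Every other cell has at least one move into one of the L cells above, so it is W.
(4,5): the move to (2,5) reaches an L cell, so W
(2,4): one of the L cells justified above, so L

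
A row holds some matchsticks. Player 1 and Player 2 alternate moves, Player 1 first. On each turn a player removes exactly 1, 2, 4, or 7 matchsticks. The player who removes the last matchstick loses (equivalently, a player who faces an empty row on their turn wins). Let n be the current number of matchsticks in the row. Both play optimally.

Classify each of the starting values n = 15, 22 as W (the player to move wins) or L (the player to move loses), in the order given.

Work bottom-up. With no move the player to move wins. Otherwise the position is W if at least one move leads to an L position for the opponent, and L if every move leads to a W.
n=0: no move; the opponent has just taken the last matchstick and therefore loses → W
n=1: the only move is to 0(W), a W ⇒ L
n=2: can move to 1, which is L ⇒ W
n=3: can move to 1, which is L ⇒ W
n=4: moves to 3(W), 2(W), 0(W); every one is W ⇒ L
n=5: can move to 4, which is L ⇒ W
n=6: can move to 4, which is L ⇒ W
n=7: moves to 6(W), 5(W), 3(W), 0(W); every one is W ⇒ L
n=8: can move to 7, which is L ⇒ W
n=9: can move to 7, which is L ⇒ W
n=10: moves to 9(W), 8(W), 6(W), 3(W); every one is W ⇒ L
n=11: can move to 10, which is L ⇒ W
n=12: can move to 10, which is L ⇒ W
n=13: moves to 12(W), 11(W), 9(W), 6(W); every one is W ⇒ L
n=14: can move to 13, which is L ⇒ W
n=15: can move to 13, which is L ⇒ W
n=16: moves to 15(W), 14(W), 12(W), 9(W); every one is W ⇒ L
n=17: can move to 16, which is L ⇒ W
n=18: can move to 16, which is L ⇒ W
n=19: moves to 18(W), 17(W), 15(W), 12(W); every one is W ⇒ L
n=20: can move to 19, which is L ⇒ W
n=21: can move to 19, which is L ⇒ W
n=22: moves to 21(W), 20(W), 18(W), 15(W); every one is W ⇒ L

15: W, 22: L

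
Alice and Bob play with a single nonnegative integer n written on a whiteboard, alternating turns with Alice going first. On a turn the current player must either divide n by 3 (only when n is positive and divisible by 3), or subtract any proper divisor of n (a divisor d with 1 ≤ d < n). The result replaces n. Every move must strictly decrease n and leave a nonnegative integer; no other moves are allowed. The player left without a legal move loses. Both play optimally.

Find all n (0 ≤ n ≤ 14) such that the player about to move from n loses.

0, 1, 4, 7, 9, 11, 13

Build the W/L table. Terminal = L. A non-terminal position is W if it has a move to some L; otherwise it is L.
n=0: no move → L
n=1: no move → L
n=2: W (go to 1, an L position)
n=3: W (go to 1, an L position)
n=4: L (options 2(W), 3(W) are all W)
n=5: W (go to 4, an L position)
n=6: W (go to 4, an L position)
n=7: L (sole option 6(W) is W)
n=8: W (go to 4, an L position)
n=9: L (options 3(W), 6(W), 8(W) are all W)
n=10: W (go to 9, an L position)
n=11: L (sole option 10(W) is W)
n=12: W (go to 4, an L position)
n=13: L (sole option 12(W) is W)
n=14: W (go to 7, an L position)
Reading off the rows marked L gives the requested list; there are 7 such values of n.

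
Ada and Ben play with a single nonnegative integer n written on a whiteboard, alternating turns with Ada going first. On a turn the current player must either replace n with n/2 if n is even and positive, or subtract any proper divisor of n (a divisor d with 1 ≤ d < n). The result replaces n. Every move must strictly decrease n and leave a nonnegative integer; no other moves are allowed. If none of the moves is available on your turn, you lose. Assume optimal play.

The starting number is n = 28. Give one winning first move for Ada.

Work bottom-up. With no move the player to move loses. Otherwise the position is W if at least one move leads to an L position for the opponent, and L if every move leads to a W.
n=0: no move → L
n=1: no move → L
n=2: reaches L-position 1 → W
n=3: only reaches 2(W), which is W → L
n=4: reaches L-position 3 → W
n=5: only reaches 4(W), which is W → L
n=6: reaches L-position 3 → W
n=7: only reaches 6(W), which is W → L
n=8: reaches L-position 7 → W
n=9: only reaches 6(W), 8(W), all W → L
n=10: reaches L-position 5 → W
n=11: only reaches 10(W), which is W → L
n=12: reaches L-position 9 → W
n=13: only reaches 12(W), which is W → L
n=14: reaches L-position 7 → W
n=15: only reaches 10(W), 12(W), 14(W), all W → L
n=16: reaches L-position 15 → W
n=17: only reaches 16(W), which is W → L
n=18: reaches L-position 9 → W
n=19: only reaches 18(W), which is W → L
n=20: reaches L-position 15 → W
n=21: only reaches 14(W), 18(W), 20(W), all W → L
n=22: reaches L-position 11 → W
n=23: only reaches 22(W), which is W → L
n=24: reaches L-position 21 → W
n=25: only reaches 20(W), 24(W), all W → L
n=26: reaches L-position 13 → W
n=27: only reaches 18(W), 24(W), 26(W), all W → L
n=28: reaches L-position 21 → W
From 28, the L positions reachable in one move are: 21, 27. Any move reaching one of these is winning.

Move to 21.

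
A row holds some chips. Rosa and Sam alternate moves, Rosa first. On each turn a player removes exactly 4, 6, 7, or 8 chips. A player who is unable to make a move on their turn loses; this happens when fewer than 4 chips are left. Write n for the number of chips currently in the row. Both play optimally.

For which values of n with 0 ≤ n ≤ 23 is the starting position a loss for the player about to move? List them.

0, 1, 2, 3, 12, 13, 14, 15

Positions with no move are L. A position that does have a move is losing for the player to move precisely when every available move leads to a winning position for the opponent. Fill in the labels:
n=0: no move → L
n=1: no move → L
n=2: no move → L
n=3: no move → L
n=4: reaches L-position 0 → W
n=5: reaches L-position 1 → W
n=6: reaches L-position 2 → W
n=7: reaches L-position 3 → W
n=8: reaches L-position 2 → W
n=9: reaches L-position 3 → W
n=10: reaches L-position 3 → W
n=11: reaches L-position 3 → W
n=12: only reaches 8(W), 6(W), 5(W), 4(W), all W → L
n=13: only reaches 9(W), 7(W), 6(W), 5(W), all W → L
n=14: only reaches 10(W), 8(W), 7(W), 6(W), all W → L
n=15: only reaches 11(W), 9(W), 8(W), 7(W), all W → L
n=16: reaches L-position 12 → W
n=17: reaches L-position 13 → W
n=18: reaches L-position 14 → W
n=19: reaches L-position 15 → W
n=20: reaches L-position 14 → W
n=21: reaches L-position 15 → W
n=22: reaches L-position 15 → W
n=23: reaches L-position 15 → W
Reading off the rows marked L gives the requested list; there are 8 such values of n.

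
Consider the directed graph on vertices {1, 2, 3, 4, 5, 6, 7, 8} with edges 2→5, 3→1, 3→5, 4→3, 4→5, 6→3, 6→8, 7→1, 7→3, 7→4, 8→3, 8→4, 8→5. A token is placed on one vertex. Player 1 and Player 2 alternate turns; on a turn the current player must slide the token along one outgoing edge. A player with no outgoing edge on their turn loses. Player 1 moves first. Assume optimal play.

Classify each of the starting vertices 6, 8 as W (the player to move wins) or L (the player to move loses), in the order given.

Classify positions by backward induction: terminal positions (no move available) are L. From any other position, the mover wins iff some move reaches an L.
Every edge goes from a vertex to one that appears earlier in the order 1, 5, 3, 4, 8, 2, 7, 6, so processing vertices in that order labels each vertex after all of its successors.
1: no outgoing edge → L
5: no outgoing edge → L
3: can move to 5, which is L ⇒ W
4: can move to 5, which is L ⇒ W
8: can move to 5, which is L ⇒ W
2: can move to 5, which is L ⇒ W
7: can move to 1, which is L ⇒ W
6: moves to 8(W), 3(W); every one is W ⇒ L

6: L, 8: W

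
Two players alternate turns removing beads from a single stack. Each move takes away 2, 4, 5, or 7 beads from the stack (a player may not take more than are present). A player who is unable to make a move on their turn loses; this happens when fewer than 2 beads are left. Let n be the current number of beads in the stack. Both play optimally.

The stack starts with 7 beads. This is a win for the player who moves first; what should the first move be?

Build the W/L table. Terminal = L. A non-terminal position is W if it has a move to some L; otherwise it is L.
n=0: no move → L
n=1: no move → L
n=2: →0(L), so W
n=3: →1(L), so W
n=4: →0(L), so W
n=5: →1(L), so W
n=6: →1(L), so W
n=7: →0(L), so W
From 7, the L positions reachable in one move are: 0.

Remove 7, leaving 0.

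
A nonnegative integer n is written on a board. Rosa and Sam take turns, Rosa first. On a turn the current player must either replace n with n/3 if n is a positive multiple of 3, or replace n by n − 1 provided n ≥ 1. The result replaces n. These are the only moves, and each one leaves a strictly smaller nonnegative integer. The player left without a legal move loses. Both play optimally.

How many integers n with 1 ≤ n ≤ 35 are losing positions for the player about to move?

Use the standard recursion: the mover loses at a terminal position; elsewhere, the mover wins exactly when some move hands the opponent an L position.
n=0: no move → L
n=1: reaches L-position 0 → W
n=2: only reaches 1(W), which is W → L
n=3: reaches L-position 2 → W
n=4: only reaches 3(W), which is W → L
n=5: reaches L-position 4 → W
n=6: reaches L-position 2 → W
n=7: only reaches 6(W), which is W → L
n=8: reaches L-position 7 → W
n=9: only reaches 3(W), 8(W), all W → L
n=10: reaches L-position 9 → W
n=11: only reaches 10(W), which is W → L
n=12: reaches L-position 4 → W
n=13: only reaches 12(W), which is W → L
n=14: reaches L-position 13 → W
n=15: only reaches 5(W), 14(W), all W → L
n=16: reaches L-position 15 → W
n=17: only reaches 16(W), which is W → L
n=18: reaches L-position 17 → W
n=19: only reaches 18(W), which is W → L
n=20: reaches L-position 19 → W
n=21: reaches L-position 7 → W
n=22: only reaches 21(W), which is W → L
n=23: reaches L-position 22 → W
n=24: only reaches 8(W), 23(W), all W → L
n=25: reaches L-position 24 → W
n=26: only reaches 25(W), which is W → L
n=27: reaches L-position 9 → W
n=28: only reaches 27(W), which is W → L
n=29: reaches L-position 28 → W
n=30: only reaches 10(W), 29(W), all W → L
n=31: reaches L-position 30 → W
n=32: only reaches 31(W), which is W → L
n=33: reaches L-position 11 → W
n=34: only reaches 33(W), which is W → L
n=35: reaches L-position 34 → W
L entries with 1 ≤ n ≤ 35 (n=0 is outside the asked range and is not counted): n = 2, 4, 7, 9, 11, 13, 15, 17, 19, 22, 24, 26, 28, 30, 32, 34; that makes 16.

16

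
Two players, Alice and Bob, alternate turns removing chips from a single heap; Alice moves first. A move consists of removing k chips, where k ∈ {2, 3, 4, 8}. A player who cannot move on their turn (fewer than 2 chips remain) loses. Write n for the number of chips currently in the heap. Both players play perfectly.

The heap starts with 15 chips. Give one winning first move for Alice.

Work bottom-up. With no move the player to move loses. Otherwise the position is W if at least one move leads to an L position for the opponent, and L if every move leads to a W.
n=0: no move → L
n=1: no move → L
n=2: reaches L-position 0 → W
n=3: reaches L-position 1 → W
n=4: reaches L-position 1 → W
n=5: reaches L-position 1 → W
n=6: only reaches 4(W), 3(W), 2(W), all W → L
n=7: only reaches 5(W), 4(W), 3(W), all W → L
n=8: reaches L-position 6 → W
n=9: reaches L-position 7 → W
n=10: reaches L-position 7 → W
n=11: reaches L-position 7 → W
n=12: only reaches 10(W), 9(W), 8(W), 4(W), all W → L
n=13: only reaches 11(W), 10(W), 9(W), 5(W), all W → L
n=14: reaches L-position 12 → W
n=15: reaches L-position 13 → W
From 15, the L positions reachable in one move are: 13, 12, 7. Any move reaching one of these is winning.

Remove 2, leaving 13.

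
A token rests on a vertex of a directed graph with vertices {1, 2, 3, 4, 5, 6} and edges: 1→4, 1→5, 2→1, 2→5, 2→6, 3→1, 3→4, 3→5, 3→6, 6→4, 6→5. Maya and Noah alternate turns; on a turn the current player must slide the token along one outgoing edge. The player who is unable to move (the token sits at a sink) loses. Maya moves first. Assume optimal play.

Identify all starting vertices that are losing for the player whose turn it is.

Positions with no move are L. A position that does have a move is losing for the player to move precisely when every available move leads to a winning position for the opponent. Fill in the labels:
Every edge goes from a vertex to one that appears earlier in the order 4, 5, 6, 1, 2, 3, so processing vertices in that order labels each vertex after all of its successors.
4: no outgoing edge → L
5: no outgoing edge → L
6: can move to 5, which is L ⇒ W
1: can move to 5, which is L ⇒ W
2: can move to 5, which is L ⇒ W
3: can move to 5, which is L ⇒ W
Reading off the rows marked L gives the requested list; there are 2 such vertices.

4, 5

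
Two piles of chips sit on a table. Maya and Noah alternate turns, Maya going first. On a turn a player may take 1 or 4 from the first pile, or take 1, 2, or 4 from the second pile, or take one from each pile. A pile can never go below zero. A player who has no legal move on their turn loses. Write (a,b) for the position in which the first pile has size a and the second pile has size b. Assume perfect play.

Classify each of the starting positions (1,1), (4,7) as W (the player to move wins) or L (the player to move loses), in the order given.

Work bottom-up. With no move the player to move loses. Otherwise the position is W if at least one move leads to an L position for the opponent, and L if every move leads to a W.
No move ever increases a pile, so every position that can arise here has a ≤ 4 and b ≤ 7; it is enough to label the cells with 0 ≤ a ≤ 4 and 0 ≤ b ≤ 7.
Every move lowers a or b (never raises either), so fill the grid row by row in increasing a, and left to right within a row: each cell's successors are then already labelled.
      b=0  b=1  b=2  b=3  b=4  b=5  b=6  b=7
a=0:    L    W    W    L    W    W    L    W
a=1:    W    W    L    W    W    L    W    W
a=2:    L    W    W    W    W    W    W    L
a=3:    W    W    L    W    W    L    W    W
a=4:    W    L    W    W    L    W    W    L
Cells with no legal move (terminal, hence L): (0,0).
The remaining L cells, each justified by listing all of its moves:
(0,3): →(0,2)(W), (0,1)(W) — all W, so L
(0,6): →(0,5)(W), (0,4)(W), (0,2)(W) — all W, so L
(1,2): →(0,2)(W), (1,1)(W), (1,0)(W), (0,1)(W) — all W, so L
(1,5): →(0,5)(W), (1,4)(W), (1,3)(W), (1,1)(W), (0,4)(W) — all W, so L
(2,0): →(1,0)(W) only, which is W, so L
(2,7): →(1,7)(W), (2,6)(W), (2,5)(W), (2,3)(W), (1,6)(W) — all W, so L
(3,2): →(2,2)(W), (3,1)(W), (3,0)(W), (2,1)(W) — all W, so L
(3,5): →(2,5)(W), (3,4)(W), (3,3)(W), (3,1)(W), (2,4)(W) — all W, so L
(4,1): →(3,1)(W), (0,1)(W), (4,0)(W), (3,0)(W) — all W, so L
(4,4): →(3,4)(W), (0,4)(W), (4,3)(W), (4,2)(W), (4,0)(W), (3,3)(W) — all W, so L
(4,7): →(3,7)(W), (0,7)(W), (4,6)(W), (4,5)(W), (4,3)(W), (3,6)(W) — all W, so L
Every other cell has at least one move into one of the L cells above, so it is W.
(1,1): the move to (0,0) reaches an L cell, so W
(4,7): one of the L cells justified above, so L

(1,1): W, (4,7): L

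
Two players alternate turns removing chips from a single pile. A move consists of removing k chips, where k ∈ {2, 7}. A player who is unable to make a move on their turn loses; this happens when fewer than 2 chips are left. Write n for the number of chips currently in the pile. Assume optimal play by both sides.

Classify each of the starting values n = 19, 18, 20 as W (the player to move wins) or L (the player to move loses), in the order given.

19: L, 18: L, 20: W

Classify positions by backward induction: terminal positions (no move available) are L. From any other position, the mover wins iff some move reaches an L.
n=0: no move → L
n=1: no move → L
n=2: →0(L), so W
n=3: →1(L), so W
n=4: →2(W) only, which is W, so L
n=5: →3(W) only, which is W, so L
n=6: →4(L), so W
n=7: →5(L), so W
n=8: →1(L), so W
n=9: →7(W), 2(W) — all W, so L
n=10: →8(W), 3(W) — all W, so L
n=11: →9(L), so W
n=12: →10(L), so W
n=13: →11(W), 6(W) — all W, so L
n=14: →12(W), 7(W) — all W, so L
n=15: →13(L), so W
n=16: →14(L), so W
n=17: →10(L), so W
n=18: →16(W), 11(W) — all W, so L
n=19: →17(W), 12(W) — all W, so L
n=20: →18(L), so W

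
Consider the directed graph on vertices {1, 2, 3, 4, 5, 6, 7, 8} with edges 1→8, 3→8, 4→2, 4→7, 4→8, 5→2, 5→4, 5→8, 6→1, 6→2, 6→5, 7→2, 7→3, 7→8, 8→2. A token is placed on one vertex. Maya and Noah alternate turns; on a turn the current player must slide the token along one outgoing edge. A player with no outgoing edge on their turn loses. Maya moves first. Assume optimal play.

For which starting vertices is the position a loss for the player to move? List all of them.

1, 2, 3

Use the standard recursion: the mover loses at a terminal position; elsewhere, the mover wins exactly when some move hands the opponent an L position.
Every edge goes from a vertex to one that appears earlier in the order 2, 8, 3, 7, 4, 1, 5, 6, so processing vertices in that order labels each vertex after all of its successors.
2: no outgoing edge → L
8: can move to 2, which is L ⇒ W
3: the only move is to 8(W), a W ⇒ L
7: can move to 3, which is L ⇒ W
4: can move to 2, which is L ⇒ W
1: the only move is to 8(W), a W ⇒ L
5: can move to 2, which is L ⇒ W
6: can move to 1, which is L ⇒ W
The losing starting vertices are exactly the entries labelled L in this table (3 of them).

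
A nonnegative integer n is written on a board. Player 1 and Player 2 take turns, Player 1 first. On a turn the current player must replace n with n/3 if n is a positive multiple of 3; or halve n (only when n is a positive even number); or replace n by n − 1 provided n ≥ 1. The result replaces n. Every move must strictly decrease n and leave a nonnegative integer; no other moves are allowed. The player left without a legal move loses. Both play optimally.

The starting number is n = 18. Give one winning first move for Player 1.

Move to 9.

Label each position W (a win for the player to move) or L (a loss). A position with no legal move is L; any other position is W exactly when some move reaches an L, and L when every move reaches a W.
n=0: no move → L
n=1: reaches L-position 0 → W
n=2: only reaches 1(W), which is W → L
n=3: reaches L-position 2 → W
n=4: reaches L-position 2 → W
n=5: only reaches 4(W), which is W → L
n=6: reaches L-position 2 → W
n=7: only reaches 6(W), which is W → L
n=8: reaches L-position 7 → W
n=9: only reaches 3(W), 8(W), all W → L
n=10: reaches L-position 5 → W
n=11: only reaches 10(W), which is W → L
n=12: reaches L-position 11 → W
n=13: only reaches 12(W), which is W → L
n=14: reaches L-position 7 → W
n=15: reaches L-position 5 → W
n=16: only reaches 8(W), 15(W), all W → L
n=17: reaches L-position 16 → W
n=18: reaches L-position 9 → W
From 18, the L positions reachable in one move are: 9.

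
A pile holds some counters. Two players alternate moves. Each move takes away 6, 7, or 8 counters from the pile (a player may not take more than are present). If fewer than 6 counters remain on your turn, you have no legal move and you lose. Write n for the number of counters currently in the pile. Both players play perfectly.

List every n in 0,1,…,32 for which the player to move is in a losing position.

0, 1, 2, 3, 4, 5, 14, 15, 16, 17, 18, 19, 28, 29, 30, 31, 32

Work bottom-up. With no move the player to move loses. Otherwise the position is W if at least one move leads to an L position for the opponent, and L if every move leads to a W.
n=0: no move → L
n=1: no move → L
n=2: no move → L
n=3: no move → L
n=4: no move → L
n=5: no move → L
n=6: →0(L), so W
n=7: →1(L), so W
n=8: →2(L), so W
n=9: →3(L), so W
n=10: →4(L), so W
n=11: →5(L), so W
n=12: →5(L), so W
n=13: →5(L), so W
n=14: →8(W), 7(W), 6(W) — all W, so L
n=15: →9(W), 8(W), 7(W) — all W, so L
n=16: →10(W), 9(W), 8(W) — all W, so L
n=17: →11(W), 10(W), 9(W) — all W, so L
n=18: →12(W), 11(W), 10(W) — all W, so L
n=19: →13(W), 12(W), 11(W) — all W, so L
n=20: →14(L), so W
n=21: →15(L), so W
n=22: →16(L), so W
n=23: →17(L), so W
n=24: →18(L), so W
n=25: →19(L), so W
n=26: →19(L), so W
n=27: →19(L), so W
n=28: →22(W), 21(W), 20(W) — all W, so L
n=29: →23(W), 22(W), 21(W) — all W, so L
n=30: →24(W), 23(W), 22(W) — all W, so L
n=31: →25(W), 24(W), 23(W) — all W, so L
n=32: →26(W), 25(W), 24(W) — all W, so L
The losing starting values of n are exactly the entries labelled L in this table (17 of them).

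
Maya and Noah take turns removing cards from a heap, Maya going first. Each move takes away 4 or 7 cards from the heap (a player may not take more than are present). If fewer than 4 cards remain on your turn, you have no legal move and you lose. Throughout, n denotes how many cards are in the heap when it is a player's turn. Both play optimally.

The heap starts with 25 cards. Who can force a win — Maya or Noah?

Noah wins.

Label each position W (a win for the player to move) or L (a loss). A position with no legal move is L; any other position is W exactly when some move reaches an L, and L when every move reaches a W.
n=0: no move → L
n=1: no move → L
n=2: no move → L
n=3: no move → L
n=4: →0(L), so W
n=5: →1(L), so W
n=6: →2(L), so W
n=7: →3(L), so W
n=8: →1(L), so W
n=9: →2(L), so W
n=10: →3(L), so W
n=11: →7(W), 4(W) — all W, so L
n=12: →8(W), 5(W) — all W, so L
n=13: →9(W), 6(W) — all W, so L
n=14: →10(W), 7(W) — all W, so L
n=15: →11(L), so W
n=16: →12(L), so W
n=17: →13(L), so W
n=18: →14(L), so W
n=19: →12(L), so W
n=20: →13(L), so W
n=21: →14(L), so W
n=22: →18(W), 15(W) — all W, so L
n=23: →19(W), 16(W) — all W, so L
n=24: →20(W), 17(W) — all W, so L
n=25: →21(W), 18(W) — all W, so L
Every move from 25 reaches a W position, so the mover loses.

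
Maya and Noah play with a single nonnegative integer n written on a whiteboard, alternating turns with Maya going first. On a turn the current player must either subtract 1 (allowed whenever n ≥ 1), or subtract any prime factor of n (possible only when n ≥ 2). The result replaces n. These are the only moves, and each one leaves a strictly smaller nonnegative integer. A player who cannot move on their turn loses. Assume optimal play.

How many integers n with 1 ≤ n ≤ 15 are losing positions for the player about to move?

3

Use the standard recursion: the mover loses at a terminal position; elsewhere, the mover wins exactly when some move hands the opponent an L position.
n=0: no move → L
n=1: reaches L-position 0 → W
n=2: reaches L-position 0 → W
n=3: reaches L-position 0 → W
n=4: only reaches 2(W), 3(W), all W → L
n=5: reaches L-position 0 → W
n=6: reaches L-position 4 → W
n=7: reaches L-position 0 → W
n=8: only reaches 6(W), 7(W), all W → L
n=9: reaches L-position 8 → W
n=10: reaches L-position 8 → W
n=11: reaches L-position 0 → W
n=12: only reaches 9(W), 10(W), 11(W), all W → L
n=13: reaches L-position 0 → W
n=14: reaches L-position 12 → W
n=15: reaches L-position 12 → W
L entries with 1 ≤ n ≤ 15 (n=0 is outside the asked range and is not counted): n = 4, 8, 12; that makes 3.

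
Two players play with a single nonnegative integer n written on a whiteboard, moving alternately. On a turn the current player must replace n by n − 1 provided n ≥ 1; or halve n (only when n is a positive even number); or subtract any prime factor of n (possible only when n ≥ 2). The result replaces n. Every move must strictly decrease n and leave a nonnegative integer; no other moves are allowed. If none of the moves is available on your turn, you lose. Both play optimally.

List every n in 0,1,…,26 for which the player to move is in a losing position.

0, 4, 9, 14, 20, 24

Classify positions by backward induction: terminal positions (no move available) are L. From any other position, the mover wins iff some move reaches an L.
n=0: no move → L
n=1: reaches L-position 0 → W
n=2: reaches L-position 0 → W
n=3: reaches L-position 0 → W
n=4: only reaches 2(W), 3(W), all W → L
n=5: reaches L-position 0 → W
n=6: reaches L-position 4 → W
n=7: reaches L-position 0 → W
n=8: reaches L-position 4 → W
n=9: only reaches 6(W), 8(W), all W → L
n=10: reaches L-position 9 → W
n=11: reaches L-position 0 → W
n=12: reaches L-position 9 → W
n=13: reaches L-position 0 → W
n=14: only reaches 7(W), 12(W), 13(W), all W → L
n=15: reaches L-position 14 → W
n=16: reaches L-position 14 → W
n=17: reaches L-position 0 → W
n=18: reaches L-position 9 → W
n=19: reaches L-position 0 → W
n=20: only reaches 10(W), 15(W), 18(W), 19(W), all W → L
n=21: reaches L-position 14 → W
n=22: reaches L-position 20 → W
n=23: reaches L-position 0 → W
n=24: only reaches 12(W), 21(W), 22(W), 23(W), all W → L
n=25: reaches L-position 20 → W
n=26: reaches L-position 24 → W
Reading off the rows marked L gives the requested list; there are 6 such values of n.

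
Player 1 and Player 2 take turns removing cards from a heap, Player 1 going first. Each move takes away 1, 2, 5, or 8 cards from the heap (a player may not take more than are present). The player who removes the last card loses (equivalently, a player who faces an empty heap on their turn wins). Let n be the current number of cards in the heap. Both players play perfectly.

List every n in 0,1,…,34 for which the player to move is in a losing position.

1, 4, 7, 10, 13, 16, 19, 22, 25, 28, 31, 34

Label each position W (a win for the player to move) or L (a loss). A position with no legal move is W; any other position is W exactly when some move reaches an L, and L when every move reaches a W.
n=0: no move; the opponent has just taken the last card and therefore loses → W
n=1: the only move is to 0(W), a W ⇒ L
n=2: can move to 1, which is L ⇒ W
n=3: can move to 1, which is L ⇒ W
n=4: moves to 3(W), 2(W); every one is W ⇒ L
n=5: can move to 4, which is L ⇒ W
n=6: can move to 4, which is L ⇒ W
n=7: moves to 6(W), 5(W), 2(W); every one is W ⇒ L
n=8: can move to 7, which is L ⇒ W
n=9: can move to 7, which is L ⇒ W
n=10: moves to 9(W), 8(W), 5(W), 2(W); every one is W ⇒ L
n=11: can move to 10, which is L ⇒ W
n=12: can move to 10, which is L ⇒ W
n=13: moves to 12(W), 11(W), 8(W), 5(W); every one is W ⇒ L
n=14: can move to 13, which is L ⇒ W
n=15: can move to 13, which is L ⇒ W
n=16: moves to 15(W), 14(W), 11(W), 8(W); every one is W ⇒ L
n=17: can move to 16, which is L ⇒ W
n=18: can move to 16, which is L ⇒ W
n=19: moves to 18(W), 17(W), 14(W), 11(W); every one is W ⇒ L
n=20: can move to 19, which is L ⇒ W
n=21: can move to 19, which is L ⇒ W
n=22: moves to 21(W), 20(W), 17(W), 14(W); every one is W ⇒ L
n=23: can move to 22, which is L ⇒ W
n=24: can move to 22, which is L ⇒ W
n=25: moves to 24(W), 23(W), 20(W), 17(W); every one is W ⇒ L
n=26: can move to 25, which is L ⇒ W
n=27: can move to 25, which is L ⇒ W
n=28: moves to 27(W), 26(W), 23(W), 20(W); every one is W ⇒ L
n=29: can move to 28, which is L ⇒ W
n=30: can move to 28, which is L ⇒ W
n=31: moves to 30(W), 29(W), 26(W), 23(W); every one is W ⇒ L
n=32: can move to 31, which is L ⇒ W
n=33: can move to 31, which is L ⇒ W
n=34: moves to 33(W), 32(W), 29(W), 26(W); every one is W ⇒ L
Reading off the rows marked L gives the requested list; there are 12 such values of n.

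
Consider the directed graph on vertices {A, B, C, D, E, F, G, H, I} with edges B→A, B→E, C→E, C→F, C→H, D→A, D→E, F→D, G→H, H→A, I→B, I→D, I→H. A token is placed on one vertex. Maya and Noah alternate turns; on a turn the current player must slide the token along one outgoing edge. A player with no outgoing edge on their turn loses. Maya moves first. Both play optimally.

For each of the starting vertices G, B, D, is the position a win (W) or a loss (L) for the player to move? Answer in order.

Positions with no move are L. A position that does have a move is losing for the player to move precisely when every available move leads to a winning position for the opponent. Fill in the labels:
Every edge goes from a vertex to one that appears earlier in the order E, A, B, D, H, I, F, G, C, so processing vertices in that order labels each vertex after all of its successors.
E: no outgoing edge → L
A: no outgoing edge → L
B: reaches L-position A → W
D: reaches L-position A → W
H: reaches L-position A → W
I: only reaches H(W), D(W), B(W), all W → L
F: only reaches D(W), which is W → L
G: only reaches H(W), which is W → L
C: reaches L-position F → W

G: L, B: W, D: W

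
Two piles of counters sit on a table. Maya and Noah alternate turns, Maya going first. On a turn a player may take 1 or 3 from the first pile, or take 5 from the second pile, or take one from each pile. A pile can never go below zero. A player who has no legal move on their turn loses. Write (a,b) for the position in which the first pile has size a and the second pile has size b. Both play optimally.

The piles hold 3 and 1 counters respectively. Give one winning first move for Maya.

Compute win/loss labels from the base case upward. A position with no move is L. Any other position is W if it can reach an L in one move, else L.
No move ever increases a pile, so every position that can arise here has a ≤ 3 and b ≤ 1; it is enough to label the cells with 0 ≤ a ≤ 3 and 0 ≤ b ≤ 1.
Every move lowers a or b (never raises either), so fill the grid row by row in increasing a, and left to right within a row: each cell's successors are then already labelled.
      b=0  b=1
a=0:    L    L
a=1:    W    W
a=2:    L    L
a=3:    W    W
Cells with no legal move (terminal, hence L): (0,0), (0,1).
The remaining L cells, each justified by listing all of its moves:
(2,0): the only move is to (1,0)(W), a W ⇒ L
(2,1): moves to (1,1)(W), (1,0)(W); every one is W ⇒ L
Every other cell has at least one move into one of the L cells above, so it is W.
From (3,1), the L positions reachable in one move are: (2,1), (0,1), (2,0). Any move reaching one of these is winning.

Move to (2,1).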